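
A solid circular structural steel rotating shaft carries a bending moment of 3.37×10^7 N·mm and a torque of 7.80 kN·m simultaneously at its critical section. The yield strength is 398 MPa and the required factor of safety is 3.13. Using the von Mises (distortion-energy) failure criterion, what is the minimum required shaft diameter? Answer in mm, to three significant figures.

d = 140 mm

σ_allow = σ_y/n = 398/3.13 = 127.2 MPa.
For a solid shaft σ_b = 32M/(πd³) and τ = 16T/(πd³), so the von Mises stress is σ' = (16/πd³)·√(4M²+3T²).
√(4M²+3T²) = √(4×(3.370×10^7)² + 3×(7.800×10^6)²) = 6.874×10^7 N·mm.
d³ = 16×6.874×10^7/(π×127.2) = 2.753×10^6 mm³.
d = 140.2 mm.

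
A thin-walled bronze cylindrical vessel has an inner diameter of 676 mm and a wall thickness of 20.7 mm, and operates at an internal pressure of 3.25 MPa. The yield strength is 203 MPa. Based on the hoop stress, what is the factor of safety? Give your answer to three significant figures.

n = 3.83

σ_h = pD/(2t) = 3.25×676/(2×20.7) = 53.07 MPa.
n = 203/53.07 = 3.825.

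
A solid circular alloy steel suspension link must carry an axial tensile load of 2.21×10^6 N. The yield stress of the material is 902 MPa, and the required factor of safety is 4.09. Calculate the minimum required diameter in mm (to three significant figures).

Allowable stress σ_allow = 902/4.09 = 220.5 MPa.
Required area A = F/σ_allow = 2210000/220.5 = 10020 mm².
A = πd²/4 → d = √(4A/π) = 113.0 mm.

d = 113 mm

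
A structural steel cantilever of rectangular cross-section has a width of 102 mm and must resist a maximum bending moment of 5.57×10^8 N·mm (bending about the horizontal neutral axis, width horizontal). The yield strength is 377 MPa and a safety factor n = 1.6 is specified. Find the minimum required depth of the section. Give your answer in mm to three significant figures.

h = 373 mm

σ_allow = 377/1.6 = 235.6 MPa.
For a rectangular section σ = 6M/(bh²), so h² = 6M/(b σ_allow) = 6×5.5700×10^8/(102×235.6) = 139100 mm².
h = 372.9 mm.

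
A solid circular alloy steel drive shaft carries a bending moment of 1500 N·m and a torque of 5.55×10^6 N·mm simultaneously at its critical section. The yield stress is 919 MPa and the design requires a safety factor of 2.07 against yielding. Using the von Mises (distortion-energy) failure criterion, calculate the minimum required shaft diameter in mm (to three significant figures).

σ_allow = σ_y/n = 919/2.07 = 444.0 MPa.
For a solid shaft σ_b = 32M/(πd³) and τ = 16T/(πd³), so the von Mises stress is σ' = (16/πd³)·√(4M²+3T²).
√(4M²+3T²) = √(4×(1.500×10^6)² + 3×(5.550×10^6)²) = 1.007×10^7 N·mm.
d³ = 16×1.007×10^7/(π×444.0) = 115500 mm³.
d = 48.70 mm.

d = 48.7 mm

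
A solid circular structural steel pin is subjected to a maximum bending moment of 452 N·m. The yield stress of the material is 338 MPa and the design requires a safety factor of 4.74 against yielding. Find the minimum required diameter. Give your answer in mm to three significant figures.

d = 40.1 mm

σ_allow = 338/4.74 = 71.31 MPa.
For a solid circular section σ = 32M/(πd³), so d³ = 32M/(π σ_allow) = 32×452000/(π×71.31) = 64570 mm³.
d = 40.12 mm.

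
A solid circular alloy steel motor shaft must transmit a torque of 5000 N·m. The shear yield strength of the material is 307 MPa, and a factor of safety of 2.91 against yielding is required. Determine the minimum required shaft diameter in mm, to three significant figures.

d = 62.3 mm

Allowable shear stress τ_allow = 307/2.91 = 105.5 MPa.
For a solid shaft τ = 16T/(πd³), so d³ = 16T/(π τ_allow) = 16×5000000/(π×105.5) = 241400 mm³.
d = (241400)^(1/3) = 62.26 mm.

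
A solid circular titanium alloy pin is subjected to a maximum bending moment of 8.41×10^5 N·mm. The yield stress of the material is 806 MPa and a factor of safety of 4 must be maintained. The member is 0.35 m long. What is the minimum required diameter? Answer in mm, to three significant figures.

σ_allow = 806/4 = 201.5 MPa.
For a solid circular section σ = 32M/(πd³), so d³ = 32M/(π σ_allow) = 32×841000/(π×201.5) = 42510 mm³.
d = 34.90 mm.

d = 34.9 mm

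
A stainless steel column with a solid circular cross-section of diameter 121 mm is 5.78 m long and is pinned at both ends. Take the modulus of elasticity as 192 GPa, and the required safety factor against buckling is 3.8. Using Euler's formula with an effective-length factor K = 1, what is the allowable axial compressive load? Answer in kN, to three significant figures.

P_allow = 157 kN

I = πd⁴/64 = π×121⁴/64 = 1.052×10^7 mm⁴.
Effective length L_e = KL = 1×5.78 m = 5780 mm.
Euler critical load P_cr = π²EI/L_e² = π²×192000×1.052×10^7/5780² = 596800 N.
P_allow = P_cr/n = 596800/3.8 = 157100 N.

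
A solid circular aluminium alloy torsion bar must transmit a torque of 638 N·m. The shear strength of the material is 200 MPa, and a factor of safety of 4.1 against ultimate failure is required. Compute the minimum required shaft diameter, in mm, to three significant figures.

d = 40.5 mm

Allowable shear stress τ_allow = 200/4.1 = 48.78 MPa.
For a solid shaft τ = 16T/(πd³), so d³ = 16T/(π τ_allow) = 16×638000/(π×48.78) = 66610 mm³.
d = (66610)^(1/3) = 40.54 mm.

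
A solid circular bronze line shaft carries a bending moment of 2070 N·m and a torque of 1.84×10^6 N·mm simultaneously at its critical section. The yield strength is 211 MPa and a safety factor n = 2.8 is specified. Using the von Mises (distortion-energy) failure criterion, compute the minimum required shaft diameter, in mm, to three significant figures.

σ_allow = σ_y/n = 211/2.8 = 75.36 MPa.
For a solid shaft σ_b = 32M/(πd³) and τ = 16T/(πd³), so the von Mises stress is σ' = (16/πd³)·√(4M²+3T²).
√(4M²+3T²) = √(4×(2.070×10^6)² + 3×(1.840×10^6)²) = 5.225×10^6 N·mm.
d³ = 16×5.225×10^6/(π×75.36) = 353100 mm³.
d = 70.68 mm.

d = 70.7 mm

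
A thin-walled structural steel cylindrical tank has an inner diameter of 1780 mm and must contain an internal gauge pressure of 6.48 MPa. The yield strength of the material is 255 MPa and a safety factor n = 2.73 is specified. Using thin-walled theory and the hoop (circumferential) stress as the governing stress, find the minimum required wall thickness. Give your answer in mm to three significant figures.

t = 61.7 mm

σ_allow = 255/2.73 = 93.41 MPa.
Hoop stress σ_h = pD/(2t), so t = pD/(2σ_allow) = 6.48×1780/(2×93.41) = 61.74 mm.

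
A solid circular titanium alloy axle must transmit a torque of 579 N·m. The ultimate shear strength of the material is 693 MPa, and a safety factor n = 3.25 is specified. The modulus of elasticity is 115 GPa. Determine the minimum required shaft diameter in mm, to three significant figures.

Allowable shear stress τ_allow = 693/3.25 = 213.2 MPa.
For a solid shaft τ = 16T/(πd³), so d³ = 16T/(π τ_allow) = 16×579000/(π×213.2) = 13830 mm³.
d = (13830)^(1/3) = 24.00 mm.

d = 24.0 mm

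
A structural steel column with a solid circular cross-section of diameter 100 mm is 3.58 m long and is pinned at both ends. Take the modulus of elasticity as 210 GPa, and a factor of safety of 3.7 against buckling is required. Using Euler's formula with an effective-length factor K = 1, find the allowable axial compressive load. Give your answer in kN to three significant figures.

I = πd⁴/64 = π×100⁴/64 = 4.909×10^6 mm⁴.
Effective length L_e = KL = 1×3.58 m = 3580 mm.
Euler critical load P_cr = π²EI/L_e² = π²×210000×4.909×10^6/3580² = 793800 N.
P_allow = P_cr/n = 793800/3.7 = 214500 N.

P_allow = 215 kN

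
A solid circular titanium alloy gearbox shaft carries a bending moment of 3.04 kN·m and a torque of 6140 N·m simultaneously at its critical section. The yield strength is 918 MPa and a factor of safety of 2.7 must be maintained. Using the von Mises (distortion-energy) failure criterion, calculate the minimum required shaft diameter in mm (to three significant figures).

σ_allow = σ_y/n = 918/2.7 = 340.0 MPa.
For a solid shaft σ_b = 32M/(πd³) and τ = 16T/(πd³), so the von Mises stress is σ' = (16/πd³)·√(4M²+3T²).
√(4M²+3T²) = √(4×(3.040×10^6)² + 3×(6.140×10^6)²) = 1.225×10^7 N·mm.
d³ = 16×1.225×10^7/(π×340.0) = 183500 mm³.
d = 56.83 mm.

d = 56.8 mm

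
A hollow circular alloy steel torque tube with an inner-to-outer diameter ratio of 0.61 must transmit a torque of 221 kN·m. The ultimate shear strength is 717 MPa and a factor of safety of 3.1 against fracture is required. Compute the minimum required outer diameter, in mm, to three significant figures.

d_o = 178 mm

τ_allow = 717/3.1 = 231.3 MPa.
For a hollow shaft τ = 16T/[πd_o³(1−k⁴)] with k = 0.61, so 1−k⁴ = 0.8615.
d_o³ = 16T/[π τ_allow (1−k⁴)] = 16×2.2100×10^8/(π×231.3×0.8615) = 5.648×10^6 mm³.
d_o = 178.1 mm.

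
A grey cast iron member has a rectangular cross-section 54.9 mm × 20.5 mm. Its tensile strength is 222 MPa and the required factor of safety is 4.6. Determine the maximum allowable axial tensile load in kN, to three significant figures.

F_allow = 54.3 kN

σ_allow = 222/4.6 = 48.26 MPa.
A = 54.9×20.5 = 1125 mm².
F_allow = σ_allow × A = 48.26×1125 = 54320 N.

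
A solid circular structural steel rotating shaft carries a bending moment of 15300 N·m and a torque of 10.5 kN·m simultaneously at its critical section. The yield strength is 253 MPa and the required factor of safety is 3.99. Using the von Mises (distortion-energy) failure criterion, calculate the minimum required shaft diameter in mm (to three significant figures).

d = 142 mm

σ_allow = σ_y/n = 253/3.99 = 63.41 MPa.
For a solid shaft σ_b = 32M/(πd³) and τ = 16T/(πd³), so the von Mises stress is σ' = (16/πd³)·√(4M²+3T²).
√(4M²+3T²) = √(4×(1.530×10^7)² + 3×(1.050×10^7)²) = 3.560×10^7 N·mm.
d³ = 16×3.560×10^7/(π×63.41) = 2.859×10^6 mm³.
d = 141.9 mm.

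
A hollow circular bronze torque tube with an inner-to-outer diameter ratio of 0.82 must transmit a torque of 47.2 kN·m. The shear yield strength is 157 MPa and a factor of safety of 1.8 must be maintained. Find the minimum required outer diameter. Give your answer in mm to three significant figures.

d_o = 171 mm

τ_allow = 157/1.8 = 87.22 MPa.
For a hollow shaft τ = 16T/[πd_o³(1−k⁴)] with k = 0.82, so 1−k⁴ = 0.5479.
d_o³ = 16T/[π τ_allow (1−k⁴)] = 16×4.7200×10^7/(π×87.22×0.5479) = 5.030×10^6 mm³.
d_o = 171.3 mm.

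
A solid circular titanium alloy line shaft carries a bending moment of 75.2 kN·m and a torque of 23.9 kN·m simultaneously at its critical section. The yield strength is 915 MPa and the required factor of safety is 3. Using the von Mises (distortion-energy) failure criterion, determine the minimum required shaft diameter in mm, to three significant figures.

d = 138 mm

σ_allow = σ_y/n = 915/3 = 305.0 MPa.
For a solid shaft σ_b = 32M/(πd³) and τ = 16T/(πd³), so the von Mises stress is σ' = (16/πd³)·√(4M²+3T²).
√(4M²+3T²) = √(4×(7.520×10^7)² + 3×(2.390×10^7)²) = 1.560×10^8 N·mm.
d³ = 16×1.560×10^8/(π×305.0) = 2.605×10^6 mm³.
d = 137.6 mm.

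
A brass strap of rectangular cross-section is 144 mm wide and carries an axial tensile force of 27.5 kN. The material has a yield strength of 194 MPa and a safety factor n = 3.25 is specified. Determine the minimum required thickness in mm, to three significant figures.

t = 3.20 mm

σ_allow = 194/3.25 = 59.69 MPa.
Required area A = F/σ_allow = 27500/59.69 = 460.7 mm².
t = A/w = 460.7/144 = 3.199 mm.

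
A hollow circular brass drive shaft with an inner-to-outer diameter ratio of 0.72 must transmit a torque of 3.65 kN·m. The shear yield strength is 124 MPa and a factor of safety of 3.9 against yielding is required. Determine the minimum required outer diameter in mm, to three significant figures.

d_o = 92.8 mm

τ_allow = 124/3.9 = 31.79 MPa.
For a hollow shaft τ = 16T/[πd_o³(1−k⁴)] with k = 0.72, so 1−k⁴ = 0.7313.
d_o³ = 16T/[π τ_allow (1−k⁴)] = 16×3650000/(π×31.79×0.7313) = 799500 mm³.
d_o = 92.81 mm.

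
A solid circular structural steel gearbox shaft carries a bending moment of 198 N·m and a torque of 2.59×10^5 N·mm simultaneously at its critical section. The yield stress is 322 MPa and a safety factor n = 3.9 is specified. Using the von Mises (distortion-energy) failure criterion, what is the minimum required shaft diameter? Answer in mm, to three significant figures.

σ_allow = σ_y/n = 322/3.9 = 82.56 MPa.
For a solid shaft σ_b = 32M/(πd³) and τ = 16T/(πd³), so the von Mises stress is σ' = (16/πd³)·√(4M²+3T²).
√(4M²+3T²) = √(4×(198000)² + 3×(259000)²) = 598400 N·mm.
d³ = 16×598400/(π×82.56) = 36910 mm³.
d = 33.30 mm.

d = 33.3 mm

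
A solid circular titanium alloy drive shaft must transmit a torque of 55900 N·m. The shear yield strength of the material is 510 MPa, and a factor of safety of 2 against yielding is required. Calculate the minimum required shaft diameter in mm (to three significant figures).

d = 104 mm

Allowable shear stress τ_allow = 510/2 = 255.0 MPa.
For a solid shaft τ = 16T/(πd³), so d³ = 16T/(π τ_allow) = 16×5.5900×10^7/(π×255.0) = 1.116×10^6 mm³.
d = (1.116×10^6)^(1/3) = 103.7 mm.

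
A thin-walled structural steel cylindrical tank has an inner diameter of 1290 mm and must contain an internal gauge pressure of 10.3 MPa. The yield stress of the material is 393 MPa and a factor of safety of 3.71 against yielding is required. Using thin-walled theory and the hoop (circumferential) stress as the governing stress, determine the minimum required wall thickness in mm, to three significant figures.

t = 62.7 mm

σ_allow = 393/3.71 = 105.9 MPa.
Hoop stress σ_h = pD/(2t), so t = pD/(2σ_allow) = 10.3×1290/(2×105.9) = 62.72 mm.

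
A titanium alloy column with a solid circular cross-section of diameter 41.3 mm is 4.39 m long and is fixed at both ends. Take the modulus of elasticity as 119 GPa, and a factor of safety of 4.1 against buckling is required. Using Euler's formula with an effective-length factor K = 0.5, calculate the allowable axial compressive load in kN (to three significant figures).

I = πd⁴/64 = π×41.3⁴/64 = 142800 mm⁴.
Effective length L_e = KL = 0.5×4.39 m = 2195 mm.
Euler critical load P_cr = π²EI/L_e² = π²×119000×142800/2195² = 34810 N.
P_allow = P_cr/n = 34810/4.1 = 8491 N.

P_allow = 8.49 kN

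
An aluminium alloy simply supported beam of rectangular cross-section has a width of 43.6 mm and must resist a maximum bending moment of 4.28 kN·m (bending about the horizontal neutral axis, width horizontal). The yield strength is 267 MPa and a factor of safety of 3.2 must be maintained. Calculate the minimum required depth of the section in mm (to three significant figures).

σ_allow = 267/3.2 = 83.44 MPa.
For a rectangular section σ = 6M/(bh²), so h² = 6M/(b σ_allow) = 6×4280000/(43.6×83.44) = 7059 mm².
h = 84.02 mm.

h = 84.0 mm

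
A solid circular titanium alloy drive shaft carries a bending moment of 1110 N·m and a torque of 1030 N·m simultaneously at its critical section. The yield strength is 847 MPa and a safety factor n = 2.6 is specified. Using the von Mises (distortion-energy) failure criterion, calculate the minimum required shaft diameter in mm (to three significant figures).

d = 35.4 mm

σ_allow = σ_y/n = 847/2.6 = 325.8 MPa.
For a solid shaft σ_b = 32M/(πd³) and τ = 16T/(πd³), so the von Mises stress is σ' = (16/πd³)·√(4M²+3T²).
√(4M²+3T²) = √(4×(1.110×10^6)² + 3×(1.030×10^6)²) = 2.848×10^6 N·mm.
d³ = 16×2.848×10^6/(π×325.8) = 44520 mm³.
d = 35.44 mm.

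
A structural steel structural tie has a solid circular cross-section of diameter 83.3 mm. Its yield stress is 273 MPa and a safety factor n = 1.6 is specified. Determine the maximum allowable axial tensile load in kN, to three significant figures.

σ_allow = 273/1.6 = 170.6 MPa.
A = πd²/4 = π×83.3²/4 = 5450 mm².
F_allow = σ_allow × A = 170.6×5450 = 929900 N.

F_allow = 930 kN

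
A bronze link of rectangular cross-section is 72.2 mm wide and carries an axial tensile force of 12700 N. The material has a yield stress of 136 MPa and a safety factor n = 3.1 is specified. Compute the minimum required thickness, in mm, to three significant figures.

t = 4.01 mm

σ_allow = 136/3.1 = 43.87 MPa.
Required area A = F/σ_allow = 12700/43.87 = 289.5 mm².
t = A/w = 289.5/72.2 = 4.009 mm.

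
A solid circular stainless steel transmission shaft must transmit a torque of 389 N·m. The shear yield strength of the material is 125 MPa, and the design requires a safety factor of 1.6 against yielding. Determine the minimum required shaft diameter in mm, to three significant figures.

Allowable shear stress τ_allow = 125/1.6 = 78.12 MPa.
For a solid shaft τ = 16T/(πd³), so d³ = 16T/(π τ_allow) = 16×389000/(π×78.12) = 25360 mm³.
d = (25360)^(1/3) = 29.38 mm.

d = 29.4 mm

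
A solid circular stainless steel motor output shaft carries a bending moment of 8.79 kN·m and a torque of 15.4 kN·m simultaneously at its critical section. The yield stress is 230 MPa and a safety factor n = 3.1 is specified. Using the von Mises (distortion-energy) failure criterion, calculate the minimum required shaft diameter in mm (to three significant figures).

d = 130 mm

σ_allow = σ_y/n = 230/3.1 = 74.19 MPa.
For a solid shaft σ_b = 32M/(πd³) and τ = 16T/(πd³), so the von Mises stress is σ' = (16/πd³)·√(4M²+3T²).
√(4M²+3T²) = √(4×(8.790×10^6)² + 3×(1.540×10^7)²) = 3.195×10^7 N·mm.
d³ = 16×3.195×10^7/(π×74.19) = 2.193×10^6 mm³.
d = 129.9 mm.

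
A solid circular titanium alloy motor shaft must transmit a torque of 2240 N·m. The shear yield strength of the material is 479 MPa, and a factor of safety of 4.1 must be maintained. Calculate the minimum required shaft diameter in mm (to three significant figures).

Allowable shear stress τ_allow = 479/4.1 = 116.8 MPa.
For a solid shaft τ = 16T/(πd³), so d³ = 16T/(π τ_allow) = 16×2240000/(π×116.8) = 97650 mm³.
d = (97650)^(1/3) = 46.05 mm.

d = 46.0 mm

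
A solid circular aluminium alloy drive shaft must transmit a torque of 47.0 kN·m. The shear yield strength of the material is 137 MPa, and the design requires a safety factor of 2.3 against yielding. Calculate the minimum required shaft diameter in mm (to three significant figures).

d = 159 mm

Allowable shear stress τ_allow = 137/2.3 = 59.57 MPa.
For a solid shaft τ = 16T/(πd³), so d³ = 16T/(π τ_allow) = 16×4.7000×10^7/(π×59.57) = 4.019×10^6 mm³.
d = (4.019×10^6)^(1/3) = 159.0 mm.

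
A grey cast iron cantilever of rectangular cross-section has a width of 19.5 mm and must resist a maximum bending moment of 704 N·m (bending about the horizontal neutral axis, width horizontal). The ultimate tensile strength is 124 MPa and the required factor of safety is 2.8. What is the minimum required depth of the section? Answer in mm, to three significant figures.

σ_allow = 124/2.8 = 44.29 MPa.
For a rectangular section σ = 6M/(bh²), so h² = 6M/(b σ_allow) = 6×704000/(19.5×44.29) = 4891 mm².
h = 69.94 mm.

h = 69.9 mm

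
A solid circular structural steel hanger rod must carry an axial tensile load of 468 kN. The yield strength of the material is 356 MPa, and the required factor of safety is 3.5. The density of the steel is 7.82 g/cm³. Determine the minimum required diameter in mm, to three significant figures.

d = 76.5 mm

Allowable stress σ_allow = 356/3.5 = 101.7 MPa.
Required area A = F/σ_allow = 468000/101.7 = 4601 mm².
A = πd²/4 → d = √(4A/π) = 76.54 mm.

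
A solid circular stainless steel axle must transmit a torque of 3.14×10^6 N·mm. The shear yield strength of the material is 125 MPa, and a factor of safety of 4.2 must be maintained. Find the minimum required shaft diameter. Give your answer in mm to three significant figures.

d = 81.3 mm

Allowable shear stress τ_allow = 125/4.2 = 29.76 MPa.
For a solid shaft τ = 16T/(πd³), so d³ = 16T/(π τ_allow) = 16×3140000/(π×29.76) = 537300 mm³.
d = (537300)^(1/3) = 81.30 mm.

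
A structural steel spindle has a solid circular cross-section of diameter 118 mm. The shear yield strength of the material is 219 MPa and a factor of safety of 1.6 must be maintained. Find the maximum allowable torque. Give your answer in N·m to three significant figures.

T_allow = 44200 N·m

τ_allow = 219/1.6 = 136.9 MPa.
For a solid shaft T_allow = τ_allow·πd³/16; πd³/16 = π×118³/16 = 322600 mm³.
T_allow = 136.9×322600 = 4.416×10^7 N·mm = 44160 N·m.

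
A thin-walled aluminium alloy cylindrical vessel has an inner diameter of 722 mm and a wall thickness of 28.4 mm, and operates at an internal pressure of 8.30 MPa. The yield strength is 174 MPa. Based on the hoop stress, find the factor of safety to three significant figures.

σ_h = pD/(2t) = 8.30×722/(2×28.4) = 105.5 MPa.
n = 174/105.5 = 1.649.

n = 1.65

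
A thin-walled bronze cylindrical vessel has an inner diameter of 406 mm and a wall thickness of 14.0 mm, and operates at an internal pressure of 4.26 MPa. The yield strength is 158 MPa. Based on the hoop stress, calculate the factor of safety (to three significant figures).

n = 2.56

σ_h = pD/(2t) = 4.26×406/(2×14.0) = 61.77 MPa.
n = 158/61.77 = 2.558.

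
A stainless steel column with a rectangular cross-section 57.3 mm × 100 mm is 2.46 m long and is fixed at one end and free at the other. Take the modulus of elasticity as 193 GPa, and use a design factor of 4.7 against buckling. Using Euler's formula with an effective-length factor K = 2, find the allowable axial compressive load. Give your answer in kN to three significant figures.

P_allow = 26.2 kN

Buckling occurs about the weak axis: I_min = h·b³/12 = 100×57.3³/12 = 1.568×10^6 mm⁴ (b = 57.3 mm is the smaller dimension).
Effective length L_e = KL = 2×2.46 m = 4920 mm.
Euler critical load P_cr = π²EI/L_e² = π²×193000×1.568×10^6/4920² = 123400 N.
P_allow = P_cr/n = 123400/4.7 = 26250 N.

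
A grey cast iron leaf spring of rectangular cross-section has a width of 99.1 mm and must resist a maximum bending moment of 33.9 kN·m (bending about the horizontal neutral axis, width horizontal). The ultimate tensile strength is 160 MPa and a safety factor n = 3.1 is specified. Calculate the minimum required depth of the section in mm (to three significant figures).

h = 199 mm

σ_allow = 160/3.1 = 51.61 MPa.
For a rectangular section σ = 6M/(bh²), so h² = 6M/(b σ_allow) = 6×3.3900×10^7/(99.1×51.61) = 39770 mm².
h = 199.4 mm.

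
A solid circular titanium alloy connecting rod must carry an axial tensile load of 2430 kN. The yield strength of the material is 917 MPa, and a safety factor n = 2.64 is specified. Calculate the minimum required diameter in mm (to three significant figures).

Allowable stress σ_allow = 917/2.64 = 347.3 MPa.
Required area A = F/σ_allow = 2430000/347.3 = 6996 mm².
A = πd²/4 → d = √(4A/π) = 94.38 mm.

d = 94.4 mm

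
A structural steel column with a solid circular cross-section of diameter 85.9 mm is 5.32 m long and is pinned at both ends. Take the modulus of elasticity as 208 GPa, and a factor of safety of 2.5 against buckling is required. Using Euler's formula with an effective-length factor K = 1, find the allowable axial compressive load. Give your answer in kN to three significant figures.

P_allow = 77.5 kN

I = πd⁴/64 = π×85.9⁴/64 = 2.673×10^6 mm⁴.
Effective length L_e = KL = 1×5.32 m = 5320 mm.
Euler critical load P_cr = π²EI/L_e² = π²×208000×2.673×10^6/5320² = 193900 N.
P_allow = P_cr/n = 193900/2.5 = 77540 N.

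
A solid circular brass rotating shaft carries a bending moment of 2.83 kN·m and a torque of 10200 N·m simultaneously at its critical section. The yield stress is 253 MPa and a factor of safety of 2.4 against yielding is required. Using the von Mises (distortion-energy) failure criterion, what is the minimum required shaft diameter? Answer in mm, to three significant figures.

σ_allow = σ_y/n = 253/2.4 = 105.4 MPa.
For a solid shaft σ_b = 32M/(πd³) and τ = 16T/(πd³), so the von Mises stress is σ' = (16/πd³)·√(4M²+3T²).
√(4M²+3T²) = √(4×(2.830×10^6)² + 3×(1.020×10^7)²) = 1.855×10^7 N·mm.
d³ = 16×1.855×10^7/(π×105.4) = 896300 mm³.
d = 96.42 mm.

d = 96.4 mm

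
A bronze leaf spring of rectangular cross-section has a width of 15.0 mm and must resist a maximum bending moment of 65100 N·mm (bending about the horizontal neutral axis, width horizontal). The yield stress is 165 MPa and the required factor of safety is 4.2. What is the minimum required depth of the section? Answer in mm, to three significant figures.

h = 25.7 mm

σ_allow = 165/4.2 = 39.29 MPa.
For a rectangular section σ = 6M/(bh²), so h² = 6M/(b σ_allow) = 6×65100/(15.0×39.29) = 662.8 mm².
h = 25.75 mm.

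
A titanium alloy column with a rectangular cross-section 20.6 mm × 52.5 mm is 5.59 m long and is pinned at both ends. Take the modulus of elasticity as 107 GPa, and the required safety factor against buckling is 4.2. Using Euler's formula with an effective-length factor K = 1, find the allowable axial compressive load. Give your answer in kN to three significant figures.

Buckling occurs about the weak axis: I_min = h·b³/12 = 52.5×20.6³/12 = 38250 mm⁴ (b = 20.6 mm is the smaller dimension).
Effective length L_e = KL = 1×5.59 m = 5590 mm.
Euler critical load P_cr = π²EI/L_e² = π²×107000×38250/5590² = 1293 N.
P_allow = P_cr/n = 1293/4.2 = 307.7 N.

P_allow = 0.308 kN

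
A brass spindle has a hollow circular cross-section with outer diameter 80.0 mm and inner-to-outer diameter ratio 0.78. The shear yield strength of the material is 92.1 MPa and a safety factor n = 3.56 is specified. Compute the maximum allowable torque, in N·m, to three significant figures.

T_allow = 1640 N·m

τ_allow = 92.1/3.56 = 25.87 MPa.
For a hollow shaft T_allow = τ_allow·πd_o³(1−k⁴)/16 with 1−k⁴ = 0.6298, so πd_o³(1−k⁴)/16 = 63320 mm³.
T_allow = 25.87×63320 = 1.638×10^6 N·mm = 1638 N·m.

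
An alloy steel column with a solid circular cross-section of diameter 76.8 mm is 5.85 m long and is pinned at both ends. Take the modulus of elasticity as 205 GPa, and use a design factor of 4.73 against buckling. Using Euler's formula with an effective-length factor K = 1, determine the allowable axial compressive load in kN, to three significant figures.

P_allow = 21.3 kN

I = πd⁴/64 = π×76.8⁴/64 = 1.708×10^6 mm⁴.
Effective length L_e = KL = 1×5.85 m = 5850 mm.
Euler critical load P_cr = π²EI/L_e² = π²×205000×1.708×10^6/5850² = 101000 N.
P_allow = P_cr/n = 101000/4.73 = 21340 N.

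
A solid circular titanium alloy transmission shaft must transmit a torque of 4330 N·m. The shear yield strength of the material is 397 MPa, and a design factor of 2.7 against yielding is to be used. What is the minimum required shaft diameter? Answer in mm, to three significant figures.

Allowable shear stress τ_allow = 397/2.7 = 147.0 MPa.
For a solid shaft τ = 16T/(πd³), so d³ = 16T/(π τ_allow) = 16×4330000/(π×147.0) = 150000 mm³.
d = (150000)^(1/3) = 53.13 mm.

d = 53.1 mm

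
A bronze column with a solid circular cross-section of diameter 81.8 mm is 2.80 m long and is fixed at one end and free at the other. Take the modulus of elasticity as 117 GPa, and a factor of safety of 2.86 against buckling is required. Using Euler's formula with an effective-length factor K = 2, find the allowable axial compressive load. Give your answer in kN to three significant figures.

P_allow = 28.3 kN

I = πd⁴/64 = π×81.8⁴/64 = 2.198×10^6 mm⁴.
Effective length L_e = KL = 2×2.80 m = 5600 mm.
Euler critical load P_cr = π²EI/L_e² = π²×117000×2.198×10^6/5600² = 80930 N.
P_allow = P_cr/n = 80930/2.86 = 28300 N.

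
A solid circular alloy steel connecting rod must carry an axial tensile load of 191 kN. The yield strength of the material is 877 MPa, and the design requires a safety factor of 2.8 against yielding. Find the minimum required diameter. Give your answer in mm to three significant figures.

Allowable stress σ_allow = 877/2.8 = 313.2 MPa.
Required area A = F/σ_allow = 191000/313.2 = 609.8 mm².
A = πd²/4 → d = √(4A/π) = 27.86 mm.

d = 27.9 mm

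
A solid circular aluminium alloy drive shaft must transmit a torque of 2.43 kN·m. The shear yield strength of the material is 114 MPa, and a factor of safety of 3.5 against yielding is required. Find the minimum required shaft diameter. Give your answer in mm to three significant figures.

Allowable shear stress τ_allow = 114/3.5 = 32.57 MPa.
For a solid shaft τ = 16T/(πd³), so d³ = 16T/(π τ_allow) = 16×2430000/(π×32.57) = 380000 mm³.
d = (380000)^(1/3) = 72.43 mm.

d = 72.4 mm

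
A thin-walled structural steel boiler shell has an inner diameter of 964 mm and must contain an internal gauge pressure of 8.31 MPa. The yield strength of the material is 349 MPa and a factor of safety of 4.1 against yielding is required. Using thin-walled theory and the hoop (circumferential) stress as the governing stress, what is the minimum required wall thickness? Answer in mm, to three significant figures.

t = 47.1 mm

σ_allow = 349/4.1 = 85.12 MPa.
Hoop stress σ_h = pD/(2t), so t = pD/(2σ_allow) = 8.31×964/(2×85.12) = 47.06 mm.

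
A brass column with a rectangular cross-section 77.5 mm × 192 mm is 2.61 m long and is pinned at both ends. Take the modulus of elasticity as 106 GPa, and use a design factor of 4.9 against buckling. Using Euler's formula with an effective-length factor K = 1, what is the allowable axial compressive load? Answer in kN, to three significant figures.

Buckling occurs about the weak axis: I_min = h·b³/12 = 192×77.5³/12 = 7.448×10^6 mm⁴ (b = 77.5 mm is the smaller dimension).
Effective length L_e = KL = 1×2.61 m = 2610 mm.
Euler critical load P_cr = π²EI/L_e² = π²×106000×7.448×10^6/2610² = 1.144×10^6 N.
P_allow = P_cr/n = 1.144×10^6/4.9 = 233400 N.

P_allow = 233 kN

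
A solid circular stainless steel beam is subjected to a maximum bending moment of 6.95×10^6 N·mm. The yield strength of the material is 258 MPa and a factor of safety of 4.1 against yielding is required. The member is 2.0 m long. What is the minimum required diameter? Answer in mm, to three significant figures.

d = 104 mm

σ_allow = 258/4.1 = 62.93 MPa.
For a solid circular section σ = 32M/(πd³), so d³ = 32M/(π σ_allow) = 32×6950000/(π×62.93) = 1.125×10^6 mm³.
d = 104.0 mm.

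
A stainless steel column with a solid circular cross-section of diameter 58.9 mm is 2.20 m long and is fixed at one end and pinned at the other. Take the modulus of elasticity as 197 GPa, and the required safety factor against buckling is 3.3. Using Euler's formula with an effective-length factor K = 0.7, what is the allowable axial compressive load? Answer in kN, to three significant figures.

P_allow = 147 kN

I = πd⁴/64 = π×58.9⁴/64 = 590800 mm⁴.
Effective length L_e = KL = 0.7×2.20 m = 1540 mm.
Euler critical load P_cr = π²EI/L_e² = π²×197000×590800/1540² = 484300 N.
P_allow = P_cr/n = 484300/3.3 = 146800 N.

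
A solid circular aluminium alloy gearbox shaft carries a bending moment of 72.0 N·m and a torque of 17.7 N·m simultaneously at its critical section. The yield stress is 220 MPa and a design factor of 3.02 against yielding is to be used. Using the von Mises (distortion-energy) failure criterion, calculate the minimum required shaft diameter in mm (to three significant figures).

d = 21.8 mm

σ_allow = σ_y/n = 220/3.02 = 72.85 MPa.
For a solid shaft σ_b = 32M/(πd³) and τ = 16T/(πd³), so the von Mises stress is σ' = (16/πd³)·√(4M²+3T²).
√(4M²+3T²) = √(4×(72000)² + 3×(17700)²) = 147200 N·mm.
d³ = 16×147200/(π×72.85) = 10290 mm³.
d = 21.75 mm.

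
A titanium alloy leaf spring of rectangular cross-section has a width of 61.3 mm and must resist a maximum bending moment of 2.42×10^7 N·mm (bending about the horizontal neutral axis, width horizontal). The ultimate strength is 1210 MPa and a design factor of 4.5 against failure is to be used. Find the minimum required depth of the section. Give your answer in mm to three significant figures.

h = 93.9 mm

σ_allow = 1210/4.5 = 268.9 MPa.
For a rectangular section σ = 6M/(bh²), so h² = 6M/(b σ_allow) = 6×2.4200×10^7/(61.3×268.9) = 8809 mm².
h = 93.86 mm.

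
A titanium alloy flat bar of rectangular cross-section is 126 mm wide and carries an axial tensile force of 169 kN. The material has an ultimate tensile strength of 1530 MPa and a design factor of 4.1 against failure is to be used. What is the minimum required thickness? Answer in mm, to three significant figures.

σ_allow = 1530/4.1 = 373.2 MPa.
Required area A = F/σ_allow = 169000/373.2 = 452.9 mm².
t = A/w = 452.9/126 = 3.594 mm.

t = 3.59 mm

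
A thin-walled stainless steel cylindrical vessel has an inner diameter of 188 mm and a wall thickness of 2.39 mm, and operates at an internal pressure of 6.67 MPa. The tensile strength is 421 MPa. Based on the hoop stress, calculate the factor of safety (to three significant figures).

n = 1.60

σ_h = pD/(2t) = 6.67×188/(2×2.39) = 262.3 MPa.
n = 421/262.3 = 1.605.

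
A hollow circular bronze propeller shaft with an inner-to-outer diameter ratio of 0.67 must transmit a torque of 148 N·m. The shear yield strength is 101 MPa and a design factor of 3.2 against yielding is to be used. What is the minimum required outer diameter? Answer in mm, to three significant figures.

d_o = 31.0 mm

τ_allow = 101/3.2 = 31.56 MPa.
For a hollow shaft τ = 16T/[πd_o³(1−k⁴)] with k = 0.67, so 1−k⁴ = 0.7985.
d_o³ = 16T/[π τ_allow (1−k⁴)] = 16×148000/(π×31.56×0.7985) = 29910 mm³.
d_o = 31.04 mm.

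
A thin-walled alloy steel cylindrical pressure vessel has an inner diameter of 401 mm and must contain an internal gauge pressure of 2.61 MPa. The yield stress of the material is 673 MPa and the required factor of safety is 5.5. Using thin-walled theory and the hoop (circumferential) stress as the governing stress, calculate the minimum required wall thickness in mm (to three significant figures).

σ_allow = 673/5.5 = 122.4 MPa.
Hoop stress σ_h = pD/(2t), so t = pD/(2σ_allow) = 2.61×401/(2×122.4) = 4.277 mm.

t = 4.28 mm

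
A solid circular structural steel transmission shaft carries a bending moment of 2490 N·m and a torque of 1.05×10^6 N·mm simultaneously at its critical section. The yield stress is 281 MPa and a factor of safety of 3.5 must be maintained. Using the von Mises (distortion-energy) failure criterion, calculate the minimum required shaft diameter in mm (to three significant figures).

σ_allow = σ_y/n = 281/3.5 = 80.29 MPa.
For a solid shaft σ_b = 32M/(πd³) and τ = 16T/(πd³), so the von Mises stress is σ' = (16/πd³)·√(4M²+3T²).
√(4M²+3T²) = √(4×(2.490×10^6)² + 3×(1.050×10^6)²) = 5.302×10^6 N·mm.
d³ = 16×5.302×10^6/(π×80.29) = 336300 mm³.
d = 69.54 mm.

d = 69.5 mm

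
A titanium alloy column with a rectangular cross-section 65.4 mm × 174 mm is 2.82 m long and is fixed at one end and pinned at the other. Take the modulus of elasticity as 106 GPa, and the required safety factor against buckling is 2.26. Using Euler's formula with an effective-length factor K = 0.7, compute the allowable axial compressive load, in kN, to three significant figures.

P_allow = 482 kN

Buckling occurs about the weak axis: I_min = h·b³/12 = 174×65.4³/12 = 4.056×10^6 mm⁴ (b = 65.4 mm is the smaller dimension).
Effective length L_e = KL = 0.7×2.82 m = 1974 mm.
Euler critical load P_cr = π²EI/L_e² = π²×106000×4.056×10^6/1974² = 1.089×10^6 N.
P_allow = P_cr/n = 1.089×10^6/2.26 = 481800 N.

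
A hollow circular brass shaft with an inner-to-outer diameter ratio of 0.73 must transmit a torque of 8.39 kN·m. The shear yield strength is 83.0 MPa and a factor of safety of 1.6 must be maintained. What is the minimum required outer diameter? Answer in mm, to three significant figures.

τ_allow = 83.0/1.6 = 51.88 MPa.
For a hollow shaft τ = 16T/[πd_o³(1−k⁴)] with k = 0.73, so 1−k⁴ = 0.7160.
d_o³ = 16T/[π τ_allow (1−k⁴)] = 16×8390000/(π×51.88×0.7160) = 1.150×10^6 mm³.
d_o = 104.8 mm.

d_o = 105 mm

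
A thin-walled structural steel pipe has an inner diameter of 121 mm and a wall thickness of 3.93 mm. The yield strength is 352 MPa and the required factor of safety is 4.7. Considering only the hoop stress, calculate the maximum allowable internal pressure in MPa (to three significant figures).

σ_allow = 352/4.7 = 74.89 MPa.
σ_h = pD/(2t) → p_allow = 2σ_allow t/D = 2×74.89×3.93/121 = 4.865 MPa.

p_allow = 4.86 MPa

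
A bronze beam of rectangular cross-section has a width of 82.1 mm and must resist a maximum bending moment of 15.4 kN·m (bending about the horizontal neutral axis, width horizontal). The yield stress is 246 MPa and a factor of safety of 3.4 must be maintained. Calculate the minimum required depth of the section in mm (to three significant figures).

h = 125 mm

σ_allow = 246/3.4 = 72.35 MPa.
For a rectangular section σ = 6M/(bh²), so h² = 6M/(b σ_allow) = 6×1.5400×10^7/(82.1×72.35) = 15560 mm².
h = 124.7 mm.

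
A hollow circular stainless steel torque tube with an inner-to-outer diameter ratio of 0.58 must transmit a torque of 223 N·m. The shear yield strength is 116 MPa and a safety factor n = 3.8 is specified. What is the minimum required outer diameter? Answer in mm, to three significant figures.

d_o = 34.7 mm

τ_allow = 116/3.8 = 30.53 MPa.
For a hollow shaft τ = 16T/[πd_o³(1−k⁴)] with k = 0.58, so 1−k⁴ = 0.8868.
d_o³ = 16T/[π τ_allow (1−k⁴)] = 16×223000/(π×30.53×0.8868) = 41950 mm³.
d_o = 34.75 mm.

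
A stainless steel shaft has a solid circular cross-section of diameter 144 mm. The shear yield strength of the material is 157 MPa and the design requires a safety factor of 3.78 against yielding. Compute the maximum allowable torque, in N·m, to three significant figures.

τ_allow = 157/3.78 = 41.53 MPa.
For a solid shaft T_allow = τ_allow·πd³/16; πd³/16 = π×144³/16 = 586300 mm³.
T_allow = 41.53×586300 = 2.435×10^7 N·mm = 24350 N·m.

T_allow = 24400 N·m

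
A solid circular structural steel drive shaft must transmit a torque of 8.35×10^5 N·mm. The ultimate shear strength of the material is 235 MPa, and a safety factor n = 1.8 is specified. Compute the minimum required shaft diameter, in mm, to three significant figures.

Allowable shear stress τ_allow = 235/1.8 = 130.6 MPa.
For a solid shaft τ = 16T/(πd³), so d³ = 16T/(π τ_allow) = 16×835000/(π×130.6) = 32570 mm³.
d = (32570)^(1/3) = 31.94 mm.

d = 31.9 mm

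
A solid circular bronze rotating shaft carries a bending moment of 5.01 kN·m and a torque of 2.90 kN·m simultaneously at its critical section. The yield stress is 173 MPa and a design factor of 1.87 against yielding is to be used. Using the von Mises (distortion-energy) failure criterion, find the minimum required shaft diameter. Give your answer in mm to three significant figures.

d = 85.1 mm

σ_allow = σ_y/n = 173/1.87 = 92.51 MPa.
For a solid shaft σ_b = 32M/(πd³) and τ = 16T/(πd³), so the von Mises stress is σ' = (16/πd³)·√(4M²+3T²).
√(4M²+3T²) = √(4×(5.010×10^6)² + 3×(2.900×10^6)²) = 1.121×10^7 N·mm.
d³ = 16×1.121×10^7/(π×92.51) = 617000 mm³.
d = 85.13 mm.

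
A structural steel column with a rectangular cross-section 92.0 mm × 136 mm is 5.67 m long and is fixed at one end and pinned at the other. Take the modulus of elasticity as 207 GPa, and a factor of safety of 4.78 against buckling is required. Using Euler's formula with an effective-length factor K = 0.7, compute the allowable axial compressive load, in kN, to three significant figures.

Buckling occurs about the weak axis: I_min = h·b³/12 = 136×92.0³/12 = 8.825×10^6 mm⁴ (b = 92.0 mm is the smaller dimension).
Effective length L_e = KL = 0.7×5.67 m = 3969 mm.
Euler critical load P_cr = π²EI/L_e² = π²×207000×8.825×10^6/3969² = 1.145×10^6 N.
P_allow = P_cr/n = 1.145×10^6/4.78 = 239400 N.

P_allow = 239 kN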